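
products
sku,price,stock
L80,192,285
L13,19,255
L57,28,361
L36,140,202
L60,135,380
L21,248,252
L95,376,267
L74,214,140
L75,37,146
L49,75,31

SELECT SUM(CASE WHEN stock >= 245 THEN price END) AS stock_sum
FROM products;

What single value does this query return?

sku=L80: ✓ → 192
sku=L13: ✓ → 19
sku=L57: ✓ → 28
sku=L36: ✗
sku=L60: ✓ → 135
sku=L21: ✓ → 248
sku=L95: ✓ → 376
sku=L74: ✗
sku=L75: ✗
sku=L49: ✗
stock_sum = 192 + 19 + 28 + 135 + 248 + 376 = 998

998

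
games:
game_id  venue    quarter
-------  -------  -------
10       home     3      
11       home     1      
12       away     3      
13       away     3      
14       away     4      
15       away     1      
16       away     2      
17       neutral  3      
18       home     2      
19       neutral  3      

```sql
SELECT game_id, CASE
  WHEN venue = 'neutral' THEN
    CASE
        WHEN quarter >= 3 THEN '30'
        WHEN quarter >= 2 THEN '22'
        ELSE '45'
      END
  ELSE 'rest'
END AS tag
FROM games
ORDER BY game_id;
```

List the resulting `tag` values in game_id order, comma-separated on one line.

game_id=10: venue='home' → outer ELSE → rest
game_id=11: venue='home' → outer ELSE → rest
game_id=12: venue='away' → outer ELSE → rest
game_id=13: venue='away' → outer ELSE → rest
game_id=14: venue='away' → outer ELSE → rest
game_id=15: venue='away' → outer ELSE → rest
game_id=16: venue='away' → outer ELSE → rest
game_id=17: venue='neutral' → inner[quarter >= 3] → 30
game_id=18: venue='home' → outer ELSE → rest
game_id=19: venue='neutral' → inner[quarter >= 3] → 30

rest, rest, rest, rest, rest, rest, rest, 30, rest, 30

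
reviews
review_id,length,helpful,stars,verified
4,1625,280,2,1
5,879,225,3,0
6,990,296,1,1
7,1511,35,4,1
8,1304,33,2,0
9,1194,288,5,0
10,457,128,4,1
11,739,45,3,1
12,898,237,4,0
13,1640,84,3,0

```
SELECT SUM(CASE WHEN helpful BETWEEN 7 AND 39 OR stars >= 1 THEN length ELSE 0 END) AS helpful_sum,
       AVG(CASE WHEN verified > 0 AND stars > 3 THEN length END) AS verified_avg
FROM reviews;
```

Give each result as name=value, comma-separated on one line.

helpful_sum=11237, verified_avg=984

[helpful_sum: helpful BETWEEN 7 AND 39 OR stars >= 1]
review_id=4: ✓ → 1625
review_id=5: ✓ → 879
review_id=6: ✓ → 990
review_id=7: ✓ → 1511
review_id=8: ✓ → 1304
review_id=9: ✓ → 1194
review_id=10: ✓ → 457
review_id=11: ✓ → 739
review_id=12: ✓ → 898
review_id=13: ✓ → 1640
helpful_sum = 1625 + 879 + 990 + 1511 + 1304 + 1194 + 457 + 739 + 898 + 1640 = 11237
—
[verified_avg: verified > 0 AND stars > 3]
review_id=4: ✗
review_id=5: ✗
review_id=6: ✗
review_id=7: ✓ → 1511
review_id=8: ✗
review_id=9: ✗
review_id=10: ✓ → 457
review_id=11: ✗
review_id=12: ✗
review_id=13: ✗
verified_avg = (1511 + 457) / 2 = 984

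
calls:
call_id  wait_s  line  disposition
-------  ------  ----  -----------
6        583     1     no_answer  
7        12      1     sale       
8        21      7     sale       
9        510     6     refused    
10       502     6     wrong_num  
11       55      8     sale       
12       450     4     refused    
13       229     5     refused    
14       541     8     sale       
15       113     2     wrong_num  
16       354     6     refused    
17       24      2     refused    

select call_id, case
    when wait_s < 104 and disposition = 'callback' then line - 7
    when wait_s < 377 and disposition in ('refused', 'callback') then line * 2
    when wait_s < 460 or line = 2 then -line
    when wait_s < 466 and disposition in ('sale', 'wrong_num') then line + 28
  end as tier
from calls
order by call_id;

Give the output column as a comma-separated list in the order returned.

call_id=6: (no match → NULL) → NULL
call_id=7: wait_s < 460 or line = 2 → -1
call_id=8: wait_s < 460 or line = 2 → -7
call_id=9: (no match → NULL) → NULL
call_id=10: (no match → NULL) → NULL
call_id=11: wait_s < 460 or line = 2 → -8
call_id=12: wait_s < 460 or line = 2 → -4
call_id=13: wait_s < 377 and disposition in ('refused', 'callback') → 10
call_id=14: (no match → NULL) → NULL
call_id=15: wait_s < 460 or line = 2 → -2
call_id=16: wait_s < 377 and disposition in ('refused', 'callback') → 12
call_id=17: wait_s < 377 and disposition in ('refused', 'callback') → 4

NULL, -1, -7, NULL, NULL, -8, -4, 10, NULL, -2, 12, 4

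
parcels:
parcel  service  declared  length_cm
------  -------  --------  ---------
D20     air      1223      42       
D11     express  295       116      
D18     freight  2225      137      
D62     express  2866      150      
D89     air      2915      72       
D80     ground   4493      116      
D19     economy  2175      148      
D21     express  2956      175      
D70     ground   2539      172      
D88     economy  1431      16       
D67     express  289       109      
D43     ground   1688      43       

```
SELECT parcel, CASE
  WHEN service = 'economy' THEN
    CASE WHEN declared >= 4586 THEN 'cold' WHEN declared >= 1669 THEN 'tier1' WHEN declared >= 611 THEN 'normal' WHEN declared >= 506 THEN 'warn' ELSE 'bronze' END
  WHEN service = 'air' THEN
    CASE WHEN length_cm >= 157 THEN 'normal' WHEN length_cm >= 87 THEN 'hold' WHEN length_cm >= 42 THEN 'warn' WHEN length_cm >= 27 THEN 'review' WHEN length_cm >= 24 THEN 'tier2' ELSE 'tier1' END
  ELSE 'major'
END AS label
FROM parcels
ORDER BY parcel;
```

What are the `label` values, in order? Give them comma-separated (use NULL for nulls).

major, major, tier1, warn, major, major, major, major, major, major, normal, warn

parcel=D11: service='express' → outer ELSE → major
parcel=D18: service='freight' → outer ELSE → major
parcel=D19: service='economy' → inner[declared >= 1669] → tier1
parcel=D20: service='air' → inner[length_cm >= 42] → warn
parcel=D21: service='express' → outer ELSE → major
parcel=D43: service='ground' → outer ELSE → major
parcel=D62: service='express' → outer ELSE → major
parcel=D67: service='express' → outer ELSE → major
parcel=D70: service='ground' → outer ELSE → major
parcel=D80: service='ground' → outer ELSE → major
parcel=D88: service='economy' → inner[declared >= 611] → normal
parcel=D89: service='air' → inner[length_cm >= 42] → warn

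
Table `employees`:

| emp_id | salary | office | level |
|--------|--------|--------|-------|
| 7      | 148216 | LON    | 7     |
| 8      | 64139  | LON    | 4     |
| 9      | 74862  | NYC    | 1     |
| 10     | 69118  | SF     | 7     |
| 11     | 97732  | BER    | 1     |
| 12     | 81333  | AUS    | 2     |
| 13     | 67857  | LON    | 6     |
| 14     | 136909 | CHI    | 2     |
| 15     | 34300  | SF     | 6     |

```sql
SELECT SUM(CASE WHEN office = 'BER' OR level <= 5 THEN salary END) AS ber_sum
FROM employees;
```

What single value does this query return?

emp_id=7: ✗
emp_id=8: ✓ → 64139
emp_id=9: ✓ → 74862
emp_id=10: ✗
emp_id=11: ✓ → 97732
emp_id=12: ✓ → 81333
emp_id=13: ✗
emp_id=14: ✓ → 136909
emp_id=15: ✗
ber_sum = 64139 + 74862 + 97732 + 81333 + 136909 = 454975

454975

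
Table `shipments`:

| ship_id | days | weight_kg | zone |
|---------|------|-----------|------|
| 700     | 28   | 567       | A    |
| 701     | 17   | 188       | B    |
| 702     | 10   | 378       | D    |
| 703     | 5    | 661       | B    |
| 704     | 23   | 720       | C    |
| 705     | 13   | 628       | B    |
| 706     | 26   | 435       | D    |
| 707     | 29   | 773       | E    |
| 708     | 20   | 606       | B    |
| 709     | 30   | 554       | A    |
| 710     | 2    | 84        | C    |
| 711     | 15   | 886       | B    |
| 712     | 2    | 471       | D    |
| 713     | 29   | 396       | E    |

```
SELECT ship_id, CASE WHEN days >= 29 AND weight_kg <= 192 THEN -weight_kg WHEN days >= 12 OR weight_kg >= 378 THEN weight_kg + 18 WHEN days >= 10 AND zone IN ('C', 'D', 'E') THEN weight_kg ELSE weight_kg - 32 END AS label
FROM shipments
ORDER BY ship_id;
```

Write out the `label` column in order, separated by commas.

ship_id=700: days >= 12 OR weight_kg >= 378 → 585
ship_id=701: days >= 12 OR weight_kg >= 378 → 206
ship_id=702: days >= 12 OR weight_kg >= 378 → 396
ship_id=703: days >= 12 OR weight_kg >= 378 → 679
ship_id=704: days >= 12 OR weight_kg >= 378 → 738
ship_id=705: days >= 12 OR weight_kg >= 378 → 646
ship_id=706: days >= 12 OR weight_kg >= 378 → 453
ship_id=707: days >= 12 OR weight_kg >= 378 → 791
ship_id=708: days >= 12 OR weight_kg >= 378 → 624
ship_id=709: days >= 12 OR weight_kg >= 378 → 572
ship_id=710: ELSE → 52
ship_id=711: days >= 12 OR weight_kg >= 378 → 904
ship_id=712: days >= 12 OR weight_kg >= 378 → 489
ship_id=713: days >= 12 OR weight_kg >= 378 → 414

585, 206, 396, 679, 738, 646, 453, 791, 624, 572, 52, 904, 489, 414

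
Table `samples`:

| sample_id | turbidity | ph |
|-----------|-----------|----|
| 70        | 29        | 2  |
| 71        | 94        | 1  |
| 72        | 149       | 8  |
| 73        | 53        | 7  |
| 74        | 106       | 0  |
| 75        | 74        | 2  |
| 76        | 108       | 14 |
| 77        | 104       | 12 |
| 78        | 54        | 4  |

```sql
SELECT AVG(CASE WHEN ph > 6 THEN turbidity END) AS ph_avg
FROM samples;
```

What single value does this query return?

103.5

sample_id=70: ✗
sample_id=71: ✗
sample_id=72: ✓ → 149
sample_id=73: ✓ → 53
sample_id=74: ✗
sample_id=75: ✗
sample_id=76: ✓ → 108
sample_id=77: ✓ → 104
sample_id=78: ✗
ph_avg = (149 + 53 + 108 + 104) / 4 = 103.5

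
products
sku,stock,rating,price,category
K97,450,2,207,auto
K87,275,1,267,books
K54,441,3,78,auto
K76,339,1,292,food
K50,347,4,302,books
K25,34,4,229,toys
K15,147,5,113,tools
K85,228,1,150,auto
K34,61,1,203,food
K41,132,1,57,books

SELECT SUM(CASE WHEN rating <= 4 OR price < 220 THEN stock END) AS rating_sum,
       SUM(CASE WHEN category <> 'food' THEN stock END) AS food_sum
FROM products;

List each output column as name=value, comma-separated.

rating_sum=2454, food_sum=2054

[rating_sum: rating <= 4 OR price < 220]
sku=K97: ✓ → 450
sku=K87: ✓ → 275
sku=K54: ✓ → 441
sku=K76: ✓ → 339
sku=K50: ✓ → 347
sku=K25: ✓ → 34
sku=K15: ✓ → 147
sku=K85: ✓ → 228
sku=K34: ✓ → 61
sku=K41: ✓ → 132
rating_sum = 450 + 275 + 441 + 339 + 347 + 34 + 147 + 228 + 61 + 132 = 2454
—
[food_sum: category <> 'food']
sku=K97: ✓ → 450
sku=K87: ✓ → 275
sku=K54: ✓ → 441
sku=K76: ✗
sku=K50: ✓ → 347
sku=K25: ✓ → 34
sku=K15: ✓ → 147
sku=K85: ✓ → 228
sku=K34: ✗
sku=K41: ✓ → 132
food_sum = 450 + 275 + 441 + 347 + 34 + 147 + 228 + 132 = 2054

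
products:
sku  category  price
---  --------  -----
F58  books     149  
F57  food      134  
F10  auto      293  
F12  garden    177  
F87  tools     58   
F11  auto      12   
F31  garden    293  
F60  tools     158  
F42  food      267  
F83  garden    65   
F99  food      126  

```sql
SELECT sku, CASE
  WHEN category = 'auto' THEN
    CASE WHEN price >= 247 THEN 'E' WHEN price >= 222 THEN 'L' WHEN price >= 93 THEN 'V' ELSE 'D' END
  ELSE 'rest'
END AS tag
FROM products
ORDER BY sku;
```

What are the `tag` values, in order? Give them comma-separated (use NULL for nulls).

E, D, rest, rest, rest, rest, rest, rest, rest, rest, rest

sku=F10: category='auto' → inner[price >= 247] → E
sku=F11: category='auto' → inner[ELSE] → D
sku=F12: category='garden' → outer ELSE → rest
sku=F31: category='garden' → outer ELSE → rest
sku=F42: category='food' → outer ELSE → rest
sku=F57: category='food' → outer ELSE → rest
sku=F58: category='books' → outer ELSE → rest
sku=F60: category='tools' → outer ELSE → rest
sku=F83: category='garden' → outer ELSE → rest
sku=F87: category='tools' → outer ELSE → rest
sku=F99: category='food' → outer ELSE → rest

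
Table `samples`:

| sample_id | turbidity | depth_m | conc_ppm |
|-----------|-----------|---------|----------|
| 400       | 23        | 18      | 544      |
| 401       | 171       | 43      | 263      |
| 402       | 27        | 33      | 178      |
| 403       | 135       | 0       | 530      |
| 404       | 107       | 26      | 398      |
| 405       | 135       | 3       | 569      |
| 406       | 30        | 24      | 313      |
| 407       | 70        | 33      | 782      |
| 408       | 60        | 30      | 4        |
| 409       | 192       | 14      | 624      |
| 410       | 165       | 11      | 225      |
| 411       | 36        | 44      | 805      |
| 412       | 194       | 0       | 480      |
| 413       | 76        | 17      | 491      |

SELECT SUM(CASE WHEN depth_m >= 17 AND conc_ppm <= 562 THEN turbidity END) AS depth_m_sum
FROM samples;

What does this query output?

sample_id=400: ✓ → 23
sample_id=401: ✓ → 171
sample_id=402: ✓ → 27
sample_id=403: ✗
sample_id=404: ✓ → 107
sample_id=405: ✗
sample_id=406: ✓ → 30
sample_id=407: ✗
sample_id=408: ✓ → 60
sample_id=409: ✗
sample_id=410: ✗
sample_id=411: ✗
sample_id=412: ✗
sample_id=413: ✓ → 76
depth_m_sum = 23 + 171 + 27 + 107 + 30 + 60 + 76 = 494

494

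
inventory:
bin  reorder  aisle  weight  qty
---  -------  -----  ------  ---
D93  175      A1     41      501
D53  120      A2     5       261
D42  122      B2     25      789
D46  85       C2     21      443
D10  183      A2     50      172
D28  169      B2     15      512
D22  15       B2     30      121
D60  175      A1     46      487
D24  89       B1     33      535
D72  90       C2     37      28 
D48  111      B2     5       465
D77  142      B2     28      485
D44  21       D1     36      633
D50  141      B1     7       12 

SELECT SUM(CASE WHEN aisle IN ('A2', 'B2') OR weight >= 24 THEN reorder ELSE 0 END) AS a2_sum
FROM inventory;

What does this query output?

1412

bin=D93: ✓ → 175
bin=D53: ✓ → 120
bin=D42: ✓ → 122
bin=D46: ✗
bin=D10: ✓ → 183
bin=D28: ✓ → 169
bin=D22: ✓ → 15
bin=D60: ✓ → 175
bin=D24: ✓ → 89
bin=D72: ✓ → 90
bin=D48: ✓ → 111
bin=D77: ✓ → 142
bin=D44: ✓ → 21
bin=D50: ✗
a2_sum = 175 + 120 + 122 + 183 + 169 + 15 + 175 + 89 + 90 + 111 + 142 + 21 = 1412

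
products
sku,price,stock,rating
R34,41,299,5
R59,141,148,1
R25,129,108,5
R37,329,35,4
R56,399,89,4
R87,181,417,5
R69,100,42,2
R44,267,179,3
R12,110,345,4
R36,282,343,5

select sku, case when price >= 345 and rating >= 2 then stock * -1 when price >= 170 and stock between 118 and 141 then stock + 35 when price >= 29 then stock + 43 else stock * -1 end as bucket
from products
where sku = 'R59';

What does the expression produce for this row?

191

sku = R59: price=141, stock=148, rating=1.
price >= 345 and rating >= 2 → false
price >= 170 and stock between 118 and 141 → false
price >= 29 → true → 191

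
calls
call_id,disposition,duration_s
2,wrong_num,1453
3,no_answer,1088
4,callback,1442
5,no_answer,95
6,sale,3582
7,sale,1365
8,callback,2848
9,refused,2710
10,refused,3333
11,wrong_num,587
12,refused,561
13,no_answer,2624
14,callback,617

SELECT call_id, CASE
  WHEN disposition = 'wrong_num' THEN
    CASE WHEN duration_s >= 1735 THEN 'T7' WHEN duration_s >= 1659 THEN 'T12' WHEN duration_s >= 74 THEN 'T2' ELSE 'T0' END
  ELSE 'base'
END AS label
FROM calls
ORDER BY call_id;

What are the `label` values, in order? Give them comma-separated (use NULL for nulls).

T2, base, base, base, base, base, base, base, base, T2, base, base, base

call_id=2: disposition='wrong_num' → inner[duration_s >= 74] → T2
call_id=3: disposition='no_answer' → outer ELSE → base
call_id=4: disposition='callback' → outer ELSE → base
call_id=5: disposition='no_answer' → outer ELSE → base
call_id=6: disposition='sale' → outer ELSE → base
call_id=7: disposition='sale' → outer ELSE → base
call_id=8: disposition='callback' → outer ELSE → base
call_id=9: disposition='refused' → outer ELSE → base
call_id=10: disposition='refused' → outer ELSE → base
call_id=11: disposition='wrong_num' → inner[duration_s >= 74] → T2
call_id=12: disposition='refused' → outer ELSE → base
call_id=13: disposition='no_answer' → outer ELSE → base
call_id=14: disposition='callback' → outer ELSE → base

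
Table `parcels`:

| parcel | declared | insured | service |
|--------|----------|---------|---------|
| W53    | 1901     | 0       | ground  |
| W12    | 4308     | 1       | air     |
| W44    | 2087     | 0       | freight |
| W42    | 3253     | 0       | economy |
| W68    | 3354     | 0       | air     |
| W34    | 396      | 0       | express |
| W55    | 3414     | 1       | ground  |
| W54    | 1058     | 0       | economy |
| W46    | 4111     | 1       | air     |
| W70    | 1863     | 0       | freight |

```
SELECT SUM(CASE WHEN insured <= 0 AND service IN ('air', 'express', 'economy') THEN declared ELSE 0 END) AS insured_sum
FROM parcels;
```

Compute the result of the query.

8061

parcel=W53: ✗
parcel=W12: ✗
parcel=W44: ✗
parcel=W42: ✓ → 3253
parcel=W68: ✓ → 3354
parcel=W34: ✓ → 396
parcel=W55: ✗
parcel=W54: ✓ → 1058
parcel=W46: ✗
parcel=W70: ✗
insured_sum = 3253 + 3354 + 396 + 1058 = 8061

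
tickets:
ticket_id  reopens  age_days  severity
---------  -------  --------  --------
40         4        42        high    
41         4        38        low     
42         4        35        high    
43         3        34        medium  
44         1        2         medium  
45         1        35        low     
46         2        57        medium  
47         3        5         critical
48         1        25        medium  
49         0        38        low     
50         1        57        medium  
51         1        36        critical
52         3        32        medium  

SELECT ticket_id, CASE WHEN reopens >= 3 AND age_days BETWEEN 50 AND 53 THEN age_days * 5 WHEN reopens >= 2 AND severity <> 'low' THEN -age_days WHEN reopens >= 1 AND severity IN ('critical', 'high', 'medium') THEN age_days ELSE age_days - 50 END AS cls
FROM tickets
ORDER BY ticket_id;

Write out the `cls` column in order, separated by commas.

-42, -12, -35, -34, 2, -15, -57, -5, 25, -12, 57, 36, -32

ticket_id=40: reopens >= 2 AND severity <> 'low' → -42
ticket_id=41: ELSE → -12
ticket_id=42: reopens >= 2 AND severity <> 'low' → -35
ticket_id=43: reopens >= 2 AND severity <> 'low' → -34
ticket_id=44: reopens >= 1 AND severity IN ('critical', 'high', 'medium') → 2
ticket_id=45: ELSE → -15
ticket_id=46: reopens >= 2 AND severity <> 'low' → -57
ticket_id=47: reopens >= 2 AND severity <> 'low' → -5
ticket_id=48: reopens >= 1 AND severity IN ('critical', 'high', 'medium') → 25
ticket_id=49: ELSE → -12
ticket_id=50: reopens >= 1 AND severity IN ('critical', 'high', 'medium') → 57
ticket_id=51: reopens >= 1 AND severity IN ('critical', 'high', 'medium') → 36
ticket_id=52: reopens >= 2 AND severity <> 'low' → -32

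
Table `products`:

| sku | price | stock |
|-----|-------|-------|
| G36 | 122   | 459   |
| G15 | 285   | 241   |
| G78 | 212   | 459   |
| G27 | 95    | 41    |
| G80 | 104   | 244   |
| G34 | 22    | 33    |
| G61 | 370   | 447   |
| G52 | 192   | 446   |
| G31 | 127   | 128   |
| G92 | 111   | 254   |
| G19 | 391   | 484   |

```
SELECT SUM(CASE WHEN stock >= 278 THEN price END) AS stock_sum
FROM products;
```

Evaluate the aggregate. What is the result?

1287

sku=G36: ✓ → 122
sku=G15: ✗
sku=G78: ✓ → 212
sku=G27: ✗
sku=G80: ✗
sku=G34: ✗
sku=G61: ✓ → 370
sku=G52: ✓ → 192
sku=G31: ✗
sku=G92: ✗
sku=G19: ✓ → 391
stock_sum = 122 + 212 + 370 + 192 + 391 = 1287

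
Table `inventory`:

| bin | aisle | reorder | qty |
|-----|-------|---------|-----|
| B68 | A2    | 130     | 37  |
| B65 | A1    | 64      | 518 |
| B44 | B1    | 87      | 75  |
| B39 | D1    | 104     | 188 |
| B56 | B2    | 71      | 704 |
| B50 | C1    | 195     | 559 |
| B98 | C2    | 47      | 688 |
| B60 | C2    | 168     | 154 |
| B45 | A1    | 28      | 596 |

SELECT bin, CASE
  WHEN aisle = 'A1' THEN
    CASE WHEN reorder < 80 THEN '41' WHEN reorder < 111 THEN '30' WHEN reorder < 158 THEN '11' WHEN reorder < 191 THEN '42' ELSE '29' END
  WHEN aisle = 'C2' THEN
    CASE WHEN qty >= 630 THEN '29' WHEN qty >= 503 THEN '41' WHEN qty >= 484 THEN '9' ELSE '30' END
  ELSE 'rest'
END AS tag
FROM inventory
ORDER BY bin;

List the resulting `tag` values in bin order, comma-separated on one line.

bin=B39: aisle='D1' → outer ELSE → rest
bin=B44: aisle='B1' → outer ELSE → rest
bin=B45: aisle='A1' → inner[reorder < 80] → 41
bin=B50: aisle='C1' → outer ELSE → rest
bin=B56: aisle='B2' → outer ELSE → rest
bin=B60: aisle='C2' → inner[ELSE] → 30
bin=B65: aisle='A1' → inner[reorder < 80] → 41
bin=B68: aisle='A2' → outer ELSE → rest
bin=B98: aisle='C2' → inner[qty >= 630] → 29

rest, rest, 41, rest, rest, 30, 41, rest, 29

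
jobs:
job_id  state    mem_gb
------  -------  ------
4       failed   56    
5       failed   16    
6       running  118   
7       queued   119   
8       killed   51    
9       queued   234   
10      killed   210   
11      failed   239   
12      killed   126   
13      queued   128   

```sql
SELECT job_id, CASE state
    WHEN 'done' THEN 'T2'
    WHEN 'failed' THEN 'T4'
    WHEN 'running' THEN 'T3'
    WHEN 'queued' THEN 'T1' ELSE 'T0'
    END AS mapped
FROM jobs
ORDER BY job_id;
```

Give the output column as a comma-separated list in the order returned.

job_id=4: state='failed' → T4
job_id=5: state='failed' → T4
job_id=6: state='running' → T3
job_id=7: state='queued' → T1
job_id=8: ELSE → T0
job_id=9: state='queued' → T1
job_id=10: ELSE → T0
job_id=11: state='failed' → T4
job_id=12: ELSE → T0
job_id=13: state='queued' → T1

T4, T4, T3, T1, T0, T1, T0, T4, T0, T1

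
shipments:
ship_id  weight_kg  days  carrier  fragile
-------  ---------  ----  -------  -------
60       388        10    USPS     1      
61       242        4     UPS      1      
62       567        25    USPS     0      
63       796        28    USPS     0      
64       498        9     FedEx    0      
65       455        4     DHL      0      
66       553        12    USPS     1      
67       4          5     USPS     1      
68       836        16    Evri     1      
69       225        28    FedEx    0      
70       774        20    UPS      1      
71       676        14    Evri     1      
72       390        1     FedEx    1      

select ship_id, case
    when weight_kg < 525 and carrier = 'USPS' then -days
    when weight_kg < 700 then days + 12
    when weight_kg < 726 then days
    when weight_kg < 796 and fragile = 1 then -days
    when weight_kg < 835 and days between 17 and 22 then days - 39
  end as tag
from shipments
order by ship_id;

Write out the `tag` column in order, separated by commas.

ship_id=60: weight_kg < 525 and carrier = 'USPS' → -10
ship_id=61: weight_kg < 700 → 16
ship_id=62: weight_kg < 700 → 37
ship_id=63: (no match → NULL) → NULL
ship_id=64: weight_kg < 700 → 21
ship_id=65: weight_kg < 700 → 16
ship_id=66: weight_kg < 700 → 24
ship_id=67: weight_kg < 525 and carrier = 'USPS' → -5
ship_id=68: (no match → NULL) → NULL
ship_id=69: weight_kg < 700 → 40
ship_id=70: weight_kg < 796 and fragile = 1 → -20
ship_id=71: weight_kg < 700 → 26
ship_id=72: weight_kg < 700 → 13

-10, 16, 37, NULL, 21, 16, 24, -5, NULL, 40, -20, 26, 13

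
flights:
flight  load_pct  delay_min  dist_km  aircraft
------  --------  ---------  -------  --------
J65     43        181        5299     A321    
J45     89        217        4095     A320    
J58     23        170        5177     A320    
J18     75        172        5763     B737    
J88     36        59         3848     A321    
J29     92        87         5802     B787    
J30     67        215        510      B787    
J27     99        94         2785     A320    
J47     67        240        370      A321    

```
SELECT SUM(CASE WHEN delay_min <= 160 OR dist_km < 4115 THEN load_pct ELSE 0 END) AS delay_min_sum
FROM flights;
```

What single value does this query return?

450

flight=J65: ✗
flight=J45: ✓ → 89
flight=J58: ✗
flight=J18: ✗
flight=J88: ✓ → 36
flight=J29: ✓ → 92
flight=J30: ✓ → 67
flight=J27: ✓ → 99
flight=J47: ✓ → 67
delay_min_sum = 89 + 36 + 92 + 67 + 99 + 67 = 450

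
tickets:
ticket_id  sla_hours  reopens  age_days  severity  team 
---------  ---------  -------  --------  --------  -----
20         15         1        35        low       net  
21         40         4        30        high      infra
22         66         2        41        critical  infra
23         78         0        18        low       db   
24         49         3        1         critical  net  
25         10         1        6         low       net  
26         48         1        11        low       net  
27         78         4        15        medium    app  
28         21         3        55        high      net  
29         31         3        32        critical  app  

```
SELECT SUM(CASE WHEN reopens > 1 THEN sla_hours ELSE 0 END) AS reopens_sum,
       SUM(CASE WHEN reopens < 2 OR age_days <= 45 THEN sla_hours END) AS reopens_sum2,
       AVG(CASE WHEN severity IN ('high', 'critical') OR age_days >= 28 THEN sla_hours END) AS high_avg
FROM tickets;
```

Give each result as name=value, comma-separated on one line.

reopens_sum=285, reopens_sum2=415, high_avg=37

[reopens_sum: reopens > 1]
ticket_id=20: ✗
ticket_id=21: ✓ → 40
ticket_id=22: ✓ → 66
ticket_id=23: ✗
ticket_id=24: ✓ → 49
ticket_id=25: ✗
ticket_id=26: ✗
ticket_id=27: ✓ → 78
ticket_id=28: ✓ → 21
ticket_id=29: ✓ → 31
reopens_sum = 40 + 66 + 49 + 78 + 21 + 31 = 285
—
[reopens_sum2: reopens < 2 OR age_days <= 45]
ticket_id=20: ✓ → 15
ticket_id=21: ✓ → 40
ticket_id=22: ✓ → 66
ticket_id=23: ✓ → 78
ticket_id=24: ✓ → 49
ticket_id=25: ✓ → 10
ticket_id=26: ✓ → 48
ticket_id=27: ✓ → 78
ticket_id=28: ✗
ticket_id=29: ✓ → 31
reopens_sum2 = 15 + 40 + 66 + 78 + 49 + 10 + 48 + 78 + 31 = 415
—
[high_avg: severity IN ('high', 'critical') OR age_days >= 28]
ticket_id=20: ✓ → 15
ticket_id=21: ✓ → 40
ticket_id=22: ✓ → 66
ticket_id=23: ✗
ticket_id=24: ✓ → 49
ticket_id=25: ✗
ticket_id=26: ✗
ticket_id=27: ✗
ticket_id=28: ✓ → 21
ticket_id=29: ✓ → 31
high_avg = (15 + 40 + 66 + 49 + 21 + 31) / 6 = 37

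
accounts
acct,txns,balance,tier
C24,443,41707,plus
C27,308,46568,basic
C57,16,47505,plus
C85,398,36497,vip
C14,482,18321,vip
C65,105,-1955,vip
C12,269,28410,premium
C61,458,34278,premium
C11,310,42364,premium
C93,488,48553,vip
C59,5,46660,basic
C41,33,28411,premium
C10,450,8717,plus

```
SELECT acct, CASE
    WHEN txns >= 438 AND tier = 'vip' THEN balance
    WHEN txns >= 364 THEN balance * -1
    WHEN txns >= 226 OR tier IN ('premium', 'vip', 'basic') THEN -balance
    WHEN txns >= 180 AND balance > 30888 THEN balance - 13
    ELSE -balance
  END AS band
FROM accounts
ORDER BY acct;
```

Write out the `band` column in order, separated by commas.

-8717, -42364, -28410, 18321, -41707, -46568, -28411, -47505, -46660, -34278, 1955, -36497, 48553

acct=C10: txns >= 364 → -8717
acct=C11: txns >= 226 OR tier IN ('premium', 'vip', 'basic') → -42364
acct=C12: txns >= 226 OR tier IN ('premium', 'vip', 'basic') → -28410
acct=C14: txns >= 438 AND tier = 'vip' → 18321
acct=C24: txns >= 364 → -41707
acct=C27: txns >= 226 OR tier IN ('premium', 'vip', 'basic') → -46568
acct=C41: txns >= 226 OR tier IN ('premium', 'vip', 'basic') → -28411
acct=C57: ELSE → -47505
acct=C59: txns >= 226 OR tier IN ('premium', 'vip', 'basic') → -46660
acct=C61: txns >= 364 → -34278
acct=C65: txns >= 226 OR tier IN ('premium', 'vip', 'basic') → 1955
acct=C85: txns >= 364 → -36497
acct=C93: txns >= 438 AND tier = 'vip' → 48553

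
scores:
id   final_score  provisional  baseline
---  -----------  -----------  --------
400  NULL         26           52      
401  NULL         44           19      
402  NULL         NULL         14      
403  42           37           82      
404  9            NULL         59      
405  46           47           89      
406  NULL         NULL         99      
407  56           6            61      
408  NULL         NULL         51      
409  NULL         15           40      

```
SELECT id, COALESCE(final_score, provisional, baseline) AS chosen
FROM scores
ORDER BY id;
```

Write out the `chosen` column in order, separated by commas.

26, 44, 14, 42, 9, 46, 99, 56, 51, 15

id=400: final_score=NULL, provisional=26 → 26
id=401: final_score=NULL, provisional=44 → 44
id=402: final_score=NULL, provisional=NULL, baseline=14 → 14
id=403: final_score=42 → 42
id=404: final_score=9 → 9
id=405: final_score=46 → 46
id=406: final_score=NULL, provisional=NULL, baseline=99 → 99
id=407: final_score=56 → 56
id=408: final_score=NULL, provisional=NULL, baseline=51 → 51
id=409: final_score=NULL, provisional=15 → 15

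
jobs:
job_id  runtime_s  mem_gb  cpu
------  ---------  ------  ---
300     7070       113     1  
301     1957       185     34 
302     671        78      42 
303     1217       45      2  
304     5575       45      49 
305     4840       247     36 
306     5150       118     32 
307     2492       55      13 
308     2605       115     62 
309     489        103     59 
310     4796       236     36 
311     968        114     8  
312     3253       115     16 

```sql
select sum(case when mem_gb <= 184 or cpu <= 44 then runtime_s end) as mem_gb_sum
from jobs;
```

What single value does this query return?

job_id=300: ✓ → 7070
job_id=301: ✓ → 1957
job_id=302: ✓ → 671
job_id=303: ✓ → 1217
job_id=304: ✓ → 5575
job_id=305: ✓ → 4840
job_id=306: ✓ → 5150
job_id=307: ✓ → 2492
job_id=308: ✓ → 2605
job_id=309: ✓ → 489
job_id=310: ✓ → 4796
job_id=311: ✓ → 968
job_id=312: ✓ → 3253
mem_gb_sum = 7070 + 1957 + 671 + 1217 + 5575 + 4840 + 5150 + 2492 + 2605 + 489 + 4796 + 968 + 3253 = 41083

41083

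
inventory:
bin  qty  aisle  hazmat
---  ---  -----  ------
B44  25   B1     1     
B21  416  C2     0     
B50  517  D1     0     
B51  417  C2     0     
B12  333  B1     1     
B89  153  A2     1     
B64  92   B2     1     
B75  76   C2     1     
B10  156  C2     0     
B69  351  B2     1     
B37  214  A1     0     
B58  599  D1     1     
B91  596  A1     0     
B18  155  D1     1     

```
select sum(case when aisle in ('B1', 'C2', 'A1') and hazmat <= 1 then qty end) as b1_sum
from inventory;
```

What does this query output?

bin=B44: ✓ → 25
bin=B21: ✓ → 416
bin=B50: ✗
bin=B51: ✓ → 417
bin=B12: ✓ → 333
bin=B89: ✗
bin=B64: ✗
bin=B75: ✓ → 76
bin=B10: ✓ → 156
bin=B69: ✗
bin=B37: ✓ → 214
bin=B58: ✗
bin=B91: ✓ → 596
bin=B18: ✗
b1_sum = 25 + 416 + 417 + 333 + 76 + 156 + 214 + 596 = 2233

2233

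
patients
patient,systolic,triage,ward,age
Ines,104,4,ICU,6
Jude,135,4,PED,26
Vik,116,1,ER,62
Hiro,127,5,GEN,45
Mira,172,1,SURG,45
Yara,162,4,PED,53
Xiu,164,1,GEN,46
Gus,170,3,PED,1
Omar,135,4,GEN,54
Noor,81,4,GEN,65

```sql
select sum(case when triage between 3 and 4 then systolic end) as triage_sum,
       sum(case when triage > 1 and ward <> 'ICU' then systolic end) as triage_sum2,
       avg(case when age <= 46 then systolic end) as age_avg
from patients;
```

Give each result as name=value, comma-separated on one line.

triage_sum=787, triage_sum2=810, age_avg=145.3333333333

[triage_sum: triage between 3 and 4]
patient=Ines: ✓ → 104
patient=Jude: ✓ → 135
patient=Vik: ✗
patient=Hiro: ✗
patient=Mira: ✗
patient=Yara: ✓ → 162
patient=Xiu: ✗
patient=Gus: ✓ → 170
patient=Omar: ✓ → 135
patient=Noor: ✓ → 81
triage_sum = 104 + 135 + 162 + 170 + 135 + 81 = 787
—
[triage_sum2: triage > 1 and ward <> 'ICU']
patient=Ines: ✗
patient=Jude: ✓ → 135
patient=Vik: ✗
patient=Hiro: ✓ → 127
patient=Mira: ✗
patient=Yara: ✓ → 162
patient=Xiu: ✗
patient=Gus: ✓ → 170
patient=Omar: ✓ → 135
patient=Noor: ✓ → 81
triage_sum2 = 135 + 127 + 162 + 170 + 135 + 81 = 810
—
[age_avg: age <= 46]
patient=Ines: ✓ → 104
patient=Jude: ✓ → 135
patient=Vik: ✗
patient=Hiro: ✓ → 127
patient=Mira: ✓ → 172
patient=Yara: ✗
patient=Xiu: ✓ → 164
patient=Gus: ✓ → 170
patient=Omar: ✗
patient=Noor: ✗
age_avg = (104 + 135 + 127 + 172 + 164 + 170) / 6 = 145.3333333333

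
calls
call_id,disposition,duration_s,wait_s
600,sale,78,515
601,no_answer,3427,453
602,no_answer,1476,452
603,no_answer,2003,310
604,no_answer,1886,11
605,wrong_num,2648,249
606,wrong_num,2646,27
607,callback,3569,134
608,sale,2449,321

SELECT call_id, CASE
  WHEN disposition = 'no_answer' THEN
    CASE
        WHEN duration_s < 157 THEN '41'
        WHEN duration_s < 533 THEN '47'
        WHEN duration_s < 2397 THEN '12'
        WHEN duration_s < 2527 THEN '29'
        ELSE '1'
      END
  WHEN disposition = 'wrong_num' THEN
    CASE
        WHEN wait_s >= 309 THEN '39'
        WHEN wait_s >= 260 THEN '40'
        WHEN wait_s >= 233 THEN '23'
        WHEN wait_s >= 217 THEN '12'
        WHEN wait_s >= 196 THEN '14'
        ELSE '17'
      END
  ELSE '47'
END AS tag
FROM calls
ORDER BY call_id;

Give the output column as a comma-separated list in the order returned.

call_id=600: disposition='sale' → outer ELSE → 47
call_id=601: disposition='no_answer' → inner[ELSE] → 1
call_id=602: disposition='no_answer' → inner[duration_s < 2397] → 12
call_id=603: disposition='no_answer' → inner[duration_s < 2397] → 12
call_id=604: disposition='no_answer' → inner[duration_s < 2397] → 12
call_id=605: disposition='wrong_num' → inner[wait_s >= 233] → 23
call_id=606: disposition='wrong_num' → inner[ELSE] → 17
call_id=607: disposition='callback' → outer ELSE → 47
call_id=608: disposition='sale' → outer ELSE → 47

47, 1, 12, 12, 12, 23, 17, 47, 47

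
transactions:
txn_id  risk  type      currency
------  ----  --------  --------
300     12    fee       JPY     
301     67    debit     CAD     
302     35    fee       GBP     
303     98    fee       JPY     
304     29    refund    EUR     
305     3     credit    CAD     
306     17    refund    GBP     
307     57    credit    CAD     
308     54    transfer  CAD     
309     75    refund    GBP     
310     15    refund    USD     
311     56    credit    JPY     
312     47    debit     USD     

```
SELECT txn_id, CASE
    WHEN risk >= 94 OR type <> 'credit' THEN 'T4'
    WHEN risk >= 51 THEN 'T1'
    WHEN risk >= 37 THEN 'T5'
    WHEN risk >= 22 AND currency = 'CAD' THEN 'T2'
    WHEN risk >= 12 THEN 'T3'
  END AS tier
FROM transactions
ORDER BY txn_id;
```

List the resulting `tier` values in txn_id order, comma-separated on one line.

txn_id=300: risk >= 94 OR type <> 'credit' → T4
txn_id=301: risk >= 94 OR type <> 'credit' → T4
txn_id=302: risk >= 94 OR type <> 'credit' → T4
txn_id=303: risk >= 94 OR type <> 'credit' → T4
txn_id=304: risk >= 94 OR type <> 'credit' → T4
txn_id=305: (no match → NULL) → NULL
txn_id=306: risk >= 94 OR type <> 'credit' → T4
txn_id=307: risk >= 51 → T1
txn_id=308: risk >= 94 OR type <> 'credit' → T4
txn_id=309: risk >= 94 OR type <> 'credit' → T4
txn_id=310: risk >= 94 OR type <> 'credit' → T4
txn_id=311: risk >= 51 → T1
txn_id=312: risk >= 94 OR type <> 'credit' → T4

T4, T4, T4, T4, T4, NULL, T4, T1, T4, T4, T4, T1, T4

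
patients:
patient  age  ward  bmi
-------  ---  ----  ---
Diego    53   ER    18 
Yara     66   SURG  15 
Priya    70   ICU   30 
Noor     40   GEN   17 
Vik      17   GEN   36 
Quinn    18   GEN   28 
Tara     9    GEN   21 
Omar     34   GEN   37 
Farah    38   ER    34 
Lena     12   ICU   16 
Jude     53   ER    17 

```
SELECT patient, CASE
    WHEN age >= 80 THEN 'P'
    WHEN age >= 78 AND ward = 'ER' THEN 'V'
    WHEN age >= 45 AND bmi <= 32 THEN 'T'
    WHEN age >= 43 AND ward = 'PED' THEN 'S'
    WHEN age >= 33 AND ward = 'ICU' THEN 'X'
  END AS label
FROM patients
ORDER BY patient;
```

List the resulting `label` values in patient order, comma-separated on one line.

T, NULL, T, NULL, NULL, NULL, T, NULL, NULL, NULL, T

patient=Diego: age >= 45 AND bmi <= 32 → T
patient=Farah: (no match → NULL) → NULL
patient=Jude: age >= 45 AND bmi <= 32 → T
patient=Lena: (no match → NULL) → NULL
patient=Noor: (no match → NULL) → NULL
patient=Omar: (no match → NULL) → NULL
patient=Priya: age >= 45 AND bmi <= 32 → T
patient=Quinn: (no match → NULL) → NULL
patient=Tara: (no match → NULL) → NULL
patient=Vik: (no match → NULL) → NULL
patient=Yara: age >= 45 AND bmi <= 32 → T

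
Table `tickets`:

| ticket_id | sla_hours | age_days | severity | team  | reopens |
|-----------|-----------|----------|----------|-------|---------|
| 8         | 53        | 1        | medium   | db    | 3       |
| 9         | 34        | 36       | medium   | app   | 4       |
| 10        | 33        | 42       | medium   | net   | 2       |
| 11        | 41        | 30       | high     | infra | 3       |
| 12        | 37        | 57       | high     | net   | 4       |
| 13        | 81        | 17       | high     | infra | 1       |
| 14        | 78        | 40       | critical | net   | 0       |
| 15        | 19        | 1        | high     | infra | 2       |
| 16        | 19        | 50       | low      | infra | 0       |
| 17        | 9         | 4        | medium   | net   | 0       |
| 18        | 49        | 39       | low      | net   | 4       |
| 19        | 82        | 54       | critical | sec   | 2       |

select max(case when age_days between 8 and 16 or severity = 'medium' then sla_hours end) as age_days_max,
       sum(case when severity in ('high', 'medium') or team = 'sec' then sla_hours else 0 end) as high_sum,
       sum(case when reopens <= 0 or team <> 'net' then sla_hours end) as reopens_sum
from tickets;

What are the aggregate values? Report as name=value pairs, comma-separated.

age_days_max=53, high_sum=389, reopens_sum=416

[age_days_max: age_days between 8 and 16 or severity = 'medium']
ticket_id=8: ✓ → 53
ticket_id=9: ✓ → 34
ticket_id=10: ✓ → 33
ticket_id=11: ✗
ticket_id=12: ✗
ticket_id=13: ✗
ticket_id=14: ✗
ticket_id=15: ✗
ticket_id=16: ✗
ticket_id=17: ✓ → 9
ticket_id=18: ✗
ticket_id=19: ✗
age_days_max = MAX(53, 34, 33, 9) = 53
—
[high_sum: severity in ('high', 'medium') or team = 'sec']
ticket_id=8: ✓ → 53
ticket_id=9: ✓ → 34
ticket_id=10: ✓ → 33
ticket_id=11: ✓ → 41
ticket_id=12: ✓ → 37
ticket_id=13: ✓ → 81
ticket_id=14: ✗
ticket_id=15: ✓ → 19
ticket_id=16: ✗
ticket_id=17: ✓ → 9
ticket_id=18: ✗
ticket_id=19: ✓ → 82
high_sum = 53 + 34 + 33 + 41 + 37 + 81 + 19 + 9 + 82 = 389
—
[reopens_sum: reopens <= 0 or team <> 'net']
ticket_id=8: ✓ → 53
ticket_id=9: ✓ → 34
ticket_id=10: ✗
ticket_id=11: ✓ → 41
ticket_id=12: ✗
ticket_id=13: ✓ → 81
ticket_id=14: ✓ → 78
ticket_id=15: ✓ → 19
ticket_id=16: ✓ → 19
ticket_id=17: ✓ → 9
ticket_id=18: ✗
ticket_id=19: ✓ → 82
reopens_sum = 53 + 34 + 41 + 81 + 78 + 19 + 19 + 9 + 82 = 416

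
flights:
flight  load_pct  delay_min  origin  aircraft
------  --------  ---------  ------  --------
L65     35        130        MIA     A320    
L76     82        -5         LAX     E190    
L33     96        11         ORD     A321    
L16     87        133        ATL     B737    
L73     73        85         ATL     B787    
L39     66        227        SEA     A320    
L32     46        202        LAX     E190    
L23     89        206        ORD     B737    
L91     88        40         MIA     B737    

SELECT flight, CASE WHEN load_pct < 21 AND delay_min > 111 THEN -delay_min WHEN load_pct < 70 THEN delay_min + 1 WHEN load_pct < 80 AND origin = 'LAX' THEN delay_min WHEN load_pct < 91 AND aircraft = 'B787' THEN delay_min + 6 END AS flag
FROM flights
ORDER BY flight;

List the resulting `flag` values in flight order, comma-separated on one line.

NULL, NULL, 203, NULL, 228, 131, 91, NULL, NULL

flight=L16: (no match → NULL) → NULL
flight=L23: (no match → NULL) → NULL
flight=L32: load_pct < 70 → 203
flight=L33: (no match → NULL) → NULL
flight=L39: load_pct < 70 → 228
flight=L65: load_pct < 70 → 131
flight=L73: load_pct < 91 AND aircraft = 'B787' → 91
flight=L76: (no match → NULL) → NULL
flight=L91: (no match → NULL) → NULL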